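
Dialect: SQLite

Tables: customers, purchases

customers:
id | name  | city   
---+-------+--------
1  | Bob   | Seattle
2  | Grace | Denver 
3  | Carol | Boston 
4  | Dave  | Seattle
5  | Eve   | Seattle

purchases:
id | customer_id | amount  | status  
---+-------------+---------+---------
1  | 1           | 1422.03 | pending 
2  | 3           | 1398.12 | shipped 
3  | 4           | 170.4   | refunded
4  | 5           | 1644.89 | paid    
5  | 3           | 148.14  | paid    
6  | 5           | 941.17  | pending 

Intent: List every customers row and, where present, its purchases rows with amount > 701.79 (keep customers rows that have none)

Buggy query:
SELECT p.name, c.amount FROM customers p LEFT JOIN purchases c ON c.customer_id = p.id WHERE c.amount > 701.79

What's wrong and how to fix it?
Bug: A WHERE condition on the right-hand table after LEFT JOIN drops unmatched parents

Fix: Put 'c.amount > 701.79' in the JOIN's ON clause instead of WHERE

Corrected query:
SELECT p.name, c.amount FROM customers p LEFT JOIN purchases c ON c.customer_id = p.id AND c.amount > 701.79

Result:
name  | amount 
------+--------
Bob   | 1422.03
Grace | NULL   
Carol | 1398.12
Dave  | NULL   
Eve   | 941.17 
Eve   | 1644.89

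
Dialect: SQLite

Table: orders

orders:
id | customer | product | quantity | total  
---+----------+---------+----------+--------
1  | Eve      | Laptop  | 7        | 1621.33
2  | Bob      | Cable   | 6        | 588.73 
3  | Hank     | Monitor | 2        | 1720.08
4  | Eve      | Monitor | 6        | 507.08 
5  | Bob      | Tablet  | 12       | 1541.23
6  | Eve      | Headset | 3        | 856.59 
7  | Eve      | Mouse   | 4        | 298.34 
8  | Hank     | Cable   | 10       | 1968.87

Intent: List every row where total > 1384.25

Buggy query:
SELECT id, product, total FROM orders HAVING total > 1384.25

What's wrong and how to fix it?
Bug: HAVING filters the output of aggregation, but this query has no GROUP BY and no aggregate functions, so SQLite rejects it (HAVING clause on a non-aggregate query); the condition here is per row

Fix: Use WHERE for row-level filtering

Corrected query:
SELECT id, product, total FROM orders WHERE total > 1384.25

Result:
id | product | total  
---+---------+--------
1  | Laptop  | 1621.33
3  | Monitor | 1720.08
5  | Tablet  | 1541.23
8  | Cable   | 1968.87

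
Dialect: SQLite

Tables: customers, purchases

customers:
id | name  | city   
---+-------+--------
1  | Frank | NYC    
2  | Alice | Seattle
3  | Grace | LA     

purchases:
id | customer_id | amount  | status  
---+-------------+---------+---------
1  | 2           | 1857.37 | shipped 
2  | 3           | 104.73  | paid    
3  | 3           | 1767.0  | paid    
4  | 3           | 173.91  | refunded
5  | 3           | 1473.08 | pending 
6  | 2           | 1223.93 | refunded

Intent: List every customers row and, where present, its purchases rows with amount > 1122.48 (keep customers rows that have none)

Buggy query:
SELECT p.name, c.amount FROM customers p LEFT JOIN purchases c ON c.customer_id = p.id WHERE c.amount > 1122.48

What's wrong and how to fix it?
Bug: A WHERE condition on the right-hand table after LEFT JOIN drops unmatched parents

Fix: Move the right-table condition into the ON clause so unmatched parents are kept

Corrected query:
SELECT p.name, c.amount FROM customers p LEFT JOIN purchases c ON c.customer_id = p.id AND c.amount > 1122.48

Result:
name  | amount 
------+--------
Frank | NULL   
Alice | 1223.93
Alice | 1857.37
Grace | 1473.08
Grace | 1767   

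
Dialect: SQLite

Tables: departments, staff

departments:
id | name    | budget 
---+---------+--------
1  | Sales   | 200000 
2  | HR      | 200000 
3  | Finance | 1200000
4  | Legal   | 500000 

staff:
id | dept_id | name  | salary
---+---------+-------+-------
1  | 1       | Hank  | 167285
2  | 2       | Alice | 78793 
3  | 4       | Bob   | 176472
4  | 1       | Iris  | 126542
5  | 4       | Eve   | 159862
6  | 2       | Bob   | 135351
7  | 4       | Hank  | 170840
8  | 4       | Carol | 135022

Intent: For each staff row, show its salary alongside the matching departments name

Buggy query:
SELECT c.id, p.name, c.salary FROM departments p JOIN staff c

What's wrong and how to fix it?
Bug: Missing join condition: each staff row is matched to all departments rows instead of just its own

Fix: Specify the join condition linking the foreign key to the parent id

Corrected query:
SELECT c.id, p.name, c.salary FROM departments p JOIN staff c ON c.dept_id = p.id

Result:
id | name  | salary
---+-------+-------
1  | Sales | 167285
2  | HR    | 78793 
3  | Legal | 176472
4  | Sales | 126542
5  | Legal | 159862
6  | HR    | 135351
7  | Legal | 170840
8  | Legal | 135022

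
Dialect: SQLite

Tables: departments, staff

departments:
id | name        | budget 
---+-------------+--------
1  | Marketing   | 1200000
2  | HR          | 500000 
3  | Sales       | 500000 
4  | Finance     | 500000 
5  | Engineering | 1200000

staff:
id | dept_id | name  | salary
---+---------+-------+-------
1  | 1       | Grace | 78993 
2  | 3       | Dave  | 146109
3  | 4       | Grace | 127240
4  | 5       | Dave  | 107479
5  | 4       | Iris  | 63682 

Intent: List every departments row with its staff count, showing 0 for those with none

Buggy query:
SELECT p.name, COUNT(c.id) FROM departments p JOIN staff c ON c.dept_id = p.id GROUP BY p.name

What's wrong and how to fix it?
Bug: An inner join excludes parents with zero children

Fix: Switch to LEFT JOIN to retain unmatched parent rows

Corrected query:
SELECT p.name, COUNT(c.id) FROM departments p LEFT JOIN staff c ON c.dept_id = p.id GROUP BY p.name

Result:
name        | COUNT(c.id)
------------+------------
Engineering | 1          
Finance     | 2          
HR          | 0          
Marketing   | 1          
Sales       | 1          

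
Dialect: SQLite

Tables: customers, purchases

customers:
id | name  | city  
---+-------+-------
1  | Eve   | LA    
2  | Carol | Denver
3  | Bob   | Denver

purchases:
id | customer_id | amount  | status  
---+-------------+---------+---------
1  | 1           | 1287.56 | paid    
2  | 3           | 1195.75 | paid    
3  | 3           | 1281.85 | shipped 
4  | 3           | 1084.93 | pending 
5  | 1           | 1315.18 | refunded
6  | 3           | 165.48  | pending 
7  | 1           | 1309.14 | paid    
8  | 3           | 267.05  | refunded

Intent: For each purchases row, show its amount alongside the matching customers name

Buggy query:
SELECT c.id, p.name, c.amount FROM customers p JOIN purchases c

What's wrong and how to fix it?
Bug: JOIN with no ON clause produces a cartesian product; every purchases row pairs with every customers row

Fix: Specify the join condition linking the foreign key to the parent id

Corrected query:
SELECT c.id, p.name, c.amount FROM customers p JOIN purchases c ON c.customer_id = p.id

Result:
id | name | amount 
---+------+--------
1  | Eve  | 1287.56
2  | Bob  | 1195.75
3  | Bob  | 1281.85
4  | Bob  | 1084.93
5  | Eve  | 1315.18
6  | Bob  | 165.48 
7  | Eve  | 1309.14
8  | Bob  | 267.05 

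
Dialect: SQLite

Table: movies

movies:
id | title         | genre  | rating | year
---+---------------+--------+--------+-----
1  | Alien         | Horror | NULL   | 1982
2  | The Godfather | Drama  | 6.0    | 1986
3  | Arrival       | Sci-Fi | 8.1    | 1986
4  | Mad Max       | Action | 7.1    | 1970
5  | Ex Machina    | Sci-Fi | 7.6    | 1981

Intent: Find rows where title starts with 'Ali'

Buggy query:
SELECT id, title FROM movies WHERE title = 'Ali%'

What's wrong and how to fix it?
Bug: Wildcards only work with LIKE; '=' treats '%' as a literal character

Fix: Replace '=' with LIKE so 'Ali%' is treated as a pattern

Corrected query:
SELECT id, title FROM movies WHERE title LIKE 'Ali%'

Result:
id | title
---+------
1  | Alien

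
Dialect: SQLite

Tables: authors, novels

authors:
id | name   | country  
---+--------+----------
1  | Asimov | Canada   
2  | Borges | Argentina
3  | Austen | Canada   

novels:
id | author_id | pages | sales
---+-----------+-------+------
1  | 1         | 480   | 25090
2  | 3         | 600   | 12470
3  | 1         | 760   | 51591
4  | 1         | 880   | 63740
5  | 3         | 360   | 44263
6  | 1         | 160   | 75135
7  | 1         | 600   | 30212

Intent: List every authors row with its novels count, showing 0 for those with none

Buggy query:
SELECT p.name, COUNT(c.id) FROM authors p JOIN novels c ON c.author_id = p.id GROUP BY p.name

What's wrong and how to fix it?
Bug: An inner join excludes parents with zero children

Fix: Use LEFT JOIN so parents without children still appear (COUNT(c.id) gives 0)

Corrected query:
SELECT p.name, COUNT(c.id) FROM authors p LEFT JOIN novels c ON c.author_id = p.id GROUP BY p.name

Result:
name   | COUNT(c.id)
-------+------------
Asimov | 5          
Austen | 2          
Borges | 0          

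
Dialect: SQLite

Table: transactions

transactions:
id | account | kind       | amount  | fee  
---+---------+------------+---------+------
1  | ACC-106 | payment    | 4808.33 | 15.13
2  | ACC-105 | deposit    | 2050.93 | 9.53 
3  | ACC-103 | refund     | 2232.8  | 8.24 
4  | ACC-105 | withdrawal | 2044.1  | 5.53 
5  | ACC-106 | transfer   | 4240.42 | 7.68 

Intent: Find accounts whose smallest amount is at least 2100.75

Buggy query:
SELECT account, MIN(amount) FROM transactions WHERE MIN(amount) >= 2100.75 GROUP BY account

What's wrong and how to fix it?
Bug: MIN() in WHERE is a misuse of aggregate

Fix: Use HAVING for the per-group MIN condition

Corrected query:
SELECT account, MIN(amount) FROM transactions GROUP BY account HAVING MIN(amount) >= 2100.75

Result:
account | MIN(amount)
--------+------------
ACC-103 | 2232.8     
ACC-106 | 4240.42    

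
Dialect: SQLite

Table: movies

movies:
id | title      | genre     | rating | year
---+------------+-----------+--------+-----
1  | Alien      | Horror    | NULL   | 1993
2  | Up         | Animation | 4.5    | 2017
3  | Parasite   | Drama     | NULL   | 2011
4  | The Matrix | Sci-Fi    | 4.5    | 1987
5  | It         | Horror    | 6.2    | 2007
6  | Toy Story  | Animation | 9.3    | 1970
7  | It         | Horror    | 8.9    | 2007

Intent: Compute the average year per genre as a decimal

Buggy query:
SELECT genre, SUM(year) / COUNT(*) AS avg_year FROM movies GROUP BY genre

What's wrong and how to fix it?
Bug: SUM(year) and COUNT(*) are both integers; the division truncates the fractional part

Fix: Multiply by 1.0 (or CAST to REAL) to force floating-point division

Corrected query:
SELECT genre, SUM(year) * 1.0 / COUNT(*) AS avg_year FROM movies GROUP BY genre

Result:
genre     | avg_year   
----------+------------
Animation | 1993.5     
Drama     | 2011       
Horror    | 2002.333333
Sci-Fi    | 1987       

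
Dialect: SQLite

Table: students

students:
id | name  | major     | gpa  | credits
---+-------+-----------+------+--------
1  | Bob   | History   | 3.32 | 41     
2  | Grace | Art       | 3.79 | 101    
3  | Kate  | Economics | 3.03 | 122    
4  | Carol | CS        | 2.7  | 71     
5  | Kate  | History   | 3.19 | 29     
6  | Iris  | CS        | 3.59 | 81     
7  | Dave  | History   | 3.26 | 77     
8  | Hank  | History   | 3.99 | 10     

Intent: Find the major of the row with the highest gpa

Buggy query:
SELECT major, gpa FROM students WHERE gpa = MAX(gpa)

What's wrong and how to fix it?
Bug: WHERE is evaluated per row; an aggregate over the whole table isn't defined there

Fix: Use a subquery: WHERE gpa = (SELECT MAX(gpa) FROM students)

Corrected query:
SELECT major, gpa FROM students WHERE gpa = (SELECT MAX(gpa) FROM students)

Result:
major   | gpa 
--------+-----
History | 3.99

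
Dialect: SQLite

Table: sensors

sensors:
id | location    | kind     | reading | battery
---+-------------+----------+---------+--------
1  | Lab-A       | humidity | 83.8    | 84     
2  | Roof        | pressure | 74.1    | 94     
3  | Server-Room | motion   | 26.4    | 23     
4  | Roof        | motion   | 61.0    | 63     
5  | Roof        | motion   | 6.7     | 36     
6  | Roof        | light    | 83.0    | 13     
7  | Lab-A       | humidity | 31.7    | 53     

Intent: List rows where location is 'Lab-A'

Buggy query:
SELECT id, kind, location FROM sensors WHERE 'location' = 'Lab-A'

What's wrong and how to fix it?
Bug: Single quotes denote string literals in SQL; the column name is being compared as a constant string

Fix: Reference the column as location without single quotes

Corrected query:
SELECT id, kind, location FROM sensors WHERE location = 'Lab-A'

Result:
id | kind     | location
---+----------+---------
1  | humidity | Lab-A   
7  | humidity | Lab-A   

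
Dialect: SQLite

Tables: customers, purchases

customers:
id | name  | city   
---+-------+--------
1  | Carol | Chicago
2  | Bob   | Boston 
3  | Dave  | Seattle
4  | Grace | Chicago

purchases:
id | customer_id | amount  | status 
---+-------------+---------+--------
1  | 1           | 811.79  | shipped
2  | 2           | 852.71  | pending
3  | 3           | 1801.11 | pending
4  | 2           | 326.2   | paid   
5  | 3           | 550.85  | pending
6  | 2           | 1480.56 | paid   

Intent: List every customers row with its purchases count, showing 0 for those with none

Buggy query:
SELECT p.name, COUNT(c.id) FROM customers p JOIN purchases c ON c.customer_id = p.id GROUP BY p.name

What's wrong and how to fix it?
Bug: An inner join excludes parents with zero children

Fix: Switch to LEFT JOIN to retain unmatched parent rows

Corrected query:
SELECT p.name, COUNT(c.id) FROM customers p LEFT JOIN purchases c ON c.customer_id = p.id GROUP BY p.name

Result:
name  | COUNT(c.id)
------+------------
Bob   | 3          
Carol | 1          
Dave  | 2          
Grace | 0          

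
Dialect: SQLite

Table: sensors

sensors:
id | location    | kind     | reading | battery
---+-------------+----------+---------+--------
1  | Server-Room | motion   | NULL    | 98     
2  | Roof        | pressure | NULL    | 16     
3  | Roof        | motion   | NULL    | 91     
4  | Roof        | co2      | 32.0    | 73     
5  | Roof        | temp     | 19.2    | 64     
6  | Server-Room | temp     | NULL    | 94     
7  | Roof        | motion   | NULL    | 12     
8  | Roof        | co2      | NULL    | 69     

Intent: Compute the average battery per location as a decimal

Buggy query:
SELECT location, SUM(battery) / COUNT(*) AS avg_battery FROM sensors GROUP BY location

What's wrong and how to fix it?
Bug: Both operands are integers, so '/' performs integer division and truncates

Fix: Cast one side to REAL so the division keeps the fractional part

Corrected query:
SELECT location, SUM(battery) * 1.0 / COUNT(*) AS avg_battery FROM sensors GROUP BY location

Result:
location    | avg_battery
------------+------------
Roof        | 54.166667  
Server-Room | 96         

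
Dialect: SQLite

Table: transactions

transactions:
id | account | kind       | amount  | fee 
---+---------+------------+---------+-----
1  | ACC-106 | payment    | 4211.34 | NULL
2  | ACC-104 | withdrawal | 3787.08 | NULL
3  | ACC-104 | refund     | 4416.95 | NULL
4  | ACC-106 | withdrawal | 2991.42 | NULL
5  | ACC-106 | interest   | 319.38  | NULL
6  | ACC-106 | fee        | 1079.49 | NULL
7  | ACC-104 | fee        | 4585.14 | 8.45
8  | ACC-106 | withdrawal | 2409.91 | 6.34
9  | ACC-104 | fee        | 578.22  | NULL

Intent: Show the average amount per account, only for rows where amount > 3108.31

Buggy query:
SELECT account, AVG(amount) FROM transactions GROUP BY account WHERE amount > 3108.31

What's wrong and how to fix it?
Bug: WHERE cannot follow GROUP BY

Fix: Place WHERE between FROM and GROUP BY

Corrected query:
SELECT account, AVG(amount) FROM transactions WHERE amount > 3108.31 GROUP BY account

Result:
account | AVG(amount)
--------+------------
ACC-104 | 4263.056667
ACC-106 | 4211.34    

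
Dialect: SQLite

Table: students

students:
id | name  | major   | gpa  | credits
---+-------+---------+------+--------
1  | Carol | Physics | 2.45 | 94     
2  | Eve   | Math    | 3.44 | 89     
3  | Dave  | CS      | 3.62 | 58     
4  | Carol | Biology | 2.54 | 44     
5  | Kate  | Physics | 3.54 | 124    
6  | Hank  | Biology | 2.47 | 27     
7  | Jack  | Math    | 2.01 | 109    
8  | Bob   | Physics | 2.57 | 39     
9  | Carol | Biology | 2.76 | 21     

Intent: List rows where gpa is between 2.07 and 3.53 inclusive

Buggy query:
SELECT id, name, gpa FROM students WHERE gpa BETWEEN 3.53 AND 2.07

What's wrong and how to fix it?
Bug: The bounds are reversed; BETWEEN a AND b requires a <= b to match anything

Fix: Swap the bounds so the smaller value comes first

Corrected query:
SELECT id, name, gpa FROM students WHERE gpa BETWEEN 2.07 AND 3.53

Result:
id | name  | gpa 
---+-------+-----
1  | Carol | 2.45
2  | Eve   | 3.44
4  | Carol | 2.54
6  | Hank  | 2.47
8  | Bob   | 2.57
9  | Carol | 2.76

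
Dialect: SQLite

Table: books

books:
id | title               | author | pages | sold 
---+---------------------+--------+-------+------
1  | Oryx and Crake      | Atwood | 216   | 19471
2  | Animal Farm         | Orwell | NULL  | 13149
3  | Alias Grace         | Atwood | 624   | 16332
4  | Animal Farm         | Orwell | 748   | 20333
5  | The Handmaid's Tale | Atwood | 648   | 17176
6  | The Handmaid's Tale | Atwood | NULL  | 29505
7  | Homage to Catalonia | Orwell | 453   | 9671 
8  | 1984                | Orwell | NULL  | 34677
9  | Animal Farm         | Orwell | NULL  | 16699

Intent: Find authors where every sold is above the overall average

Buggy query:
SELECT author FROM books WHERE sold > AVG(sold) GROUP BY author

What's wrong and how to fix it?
Bug: AVG() is an aggregate; it can't sit directly in WHERE

Fix: Compute the overall average in a scalar subquery and compare each group's MIN against it in HAVING

Corrected query:
SELECT author FROM books GROUP BY author HAVING MIN(sold) > (SELECT AVG(sold) FROM books)

Result:
(no rows)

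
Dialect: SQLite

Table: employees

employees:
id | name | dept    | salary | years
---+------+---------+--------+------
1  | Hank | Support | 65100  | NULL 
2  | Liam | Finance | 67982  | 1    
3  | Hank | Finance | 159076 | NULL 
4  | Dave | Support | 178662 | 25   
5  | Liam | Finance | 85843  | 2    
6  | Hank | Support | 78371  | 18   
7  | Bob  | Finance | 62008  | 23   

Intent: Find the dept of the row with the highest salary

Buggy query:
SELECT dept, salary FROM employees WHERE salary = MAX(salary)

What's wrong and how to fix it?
Bug: WHERE is evaluated per row; an aggregate over the whole table isn't defined there

Fix: Use a subquery: WHERE salary = (SELECT MAX(salary) FROM employees)

Corrected query:
SELECT dept, salary FROM employees WHERE salary = (SELECT MAX(salary) FROM employees)

Result:
dept    | salary
--------+-------
Support | 178662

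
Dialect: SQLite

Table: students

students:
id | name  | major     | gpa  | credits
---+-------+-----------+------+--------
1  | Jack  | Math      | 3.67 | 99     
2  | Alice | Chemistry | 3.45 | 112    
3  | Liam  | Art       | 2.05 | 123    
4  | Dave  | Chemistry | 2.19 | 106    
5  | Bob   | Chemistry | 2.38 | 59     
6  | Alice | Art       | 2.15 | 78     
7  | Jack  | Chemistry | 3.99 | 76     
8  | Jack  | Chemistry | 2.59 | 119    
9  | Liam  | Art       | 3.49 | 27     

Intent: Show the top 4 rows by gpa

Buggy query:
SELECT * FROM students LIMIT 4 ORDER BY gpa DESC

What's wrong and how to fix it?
Bug: ORDER BY cannot follow LIMIT; LIMIT is the final clause

Fix: Swap the clauses: ORDER BY first, then LIMIT

Corrected query:
SELECT * FROM students ORDER BY gpa DESC LIMIT 4

Result:
id | name  | major     | gpa  | credits
---+-------+-----------+------+--------
7  | Jack  | Chemistry | 3.99 | 76     
1  | Jack  | Math      | 3.67 | 99     
9  | Liam  | Art       | 3.49 | 27     
2  | Alice | Chemistry | 3.45 | 112    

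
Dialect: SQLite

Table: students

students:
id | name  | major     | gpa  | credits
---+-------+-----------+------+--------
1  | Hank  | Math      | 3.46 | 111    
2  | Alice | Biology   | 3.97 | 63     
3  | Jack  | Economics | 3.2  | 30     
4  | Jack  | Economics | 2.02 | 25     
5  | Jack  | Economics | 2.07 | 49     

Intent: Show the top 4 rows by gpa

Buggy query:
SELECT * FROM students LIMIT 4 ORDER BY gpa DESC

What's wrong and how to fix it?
Bug: LIMIT must come after ORDER BY

Fix: Swap the clauses: ORDER BY first, then LIMIT

Corrected query:
SELECT * FROM students ORDER BY gpa DESC LIMIT 4

Result:
id | name  | major     | gpa  | credits
---+-------+-----------+------+--------
2  | Alice | Biology   | 3.97 | 63     
1  | Hank  | Math      | 3.46 | 111    
3  | Jack  | Economics | 3.2  | 30     
5  | Jack  | Economics | 2.07 | 49     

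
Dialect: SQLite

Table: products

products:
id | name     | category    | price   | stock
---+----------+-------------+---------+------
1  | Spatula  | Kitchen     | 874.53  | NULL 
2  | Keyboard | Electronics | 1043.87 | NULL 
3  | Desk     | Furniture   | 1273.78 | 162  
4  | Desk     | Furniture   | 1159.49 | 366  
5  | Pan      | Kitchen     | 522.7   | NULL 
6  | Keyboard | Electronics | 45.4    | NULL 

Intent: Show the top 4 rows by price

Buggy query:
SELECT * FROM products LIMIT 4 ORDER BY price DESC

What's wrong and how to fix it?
Bug: ORDER BY cannot follow LIMIT; LIMIT is the final clause

Fix: Sort with ORDER BY, then apply LIMIT

Corrected query:
SELECT * FROM products ORDER BY price DESC LIMIT 4

Result:
id | name     | category    | price   | stock
---+----------+-------------+---------+------
3  | Desk     | Furniture   | 1273.78 | 162  
4  | Desk     | Furniture   | 1159.49 | 366  
2  | Keyboard | Electronics | 1043.87 | NULL 
1  | Spatula  | Kitchen     | 874.53  | NULL 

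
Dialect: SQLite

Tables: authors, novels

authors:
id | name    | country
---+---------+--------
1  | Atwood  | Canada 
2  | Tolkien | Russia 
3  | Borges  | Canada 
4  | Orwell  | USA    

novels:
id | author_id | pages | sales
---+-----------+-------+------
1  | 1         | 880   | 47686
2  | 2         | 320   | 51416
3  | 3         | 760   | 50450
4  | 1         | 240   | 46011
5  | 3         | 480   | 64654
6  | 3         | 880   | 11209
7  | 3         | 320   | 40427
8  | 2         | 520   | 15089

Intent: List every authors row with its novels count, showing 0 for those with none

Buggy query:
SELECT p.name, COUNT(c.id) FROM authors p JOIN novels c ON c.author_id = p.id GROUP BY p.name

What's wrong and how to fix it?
Bug: INNER JOIN drops authors rows that have no matching novels rows

Fix: Use LEFT JOIN so parents without children still appear (COUNT(c.id) gives 0)

Corrected query:
SELECT p.name, COUNT(c.id) FROM authors p LEFT JOIN novels c ON c.author_id = p.id GROUP BY p.name

Result:
name    | COUNT(c.id)
--------+------------
Atwood  | 2          
Borges  | 4          
Orwell  | 0          
Tolkien | 2          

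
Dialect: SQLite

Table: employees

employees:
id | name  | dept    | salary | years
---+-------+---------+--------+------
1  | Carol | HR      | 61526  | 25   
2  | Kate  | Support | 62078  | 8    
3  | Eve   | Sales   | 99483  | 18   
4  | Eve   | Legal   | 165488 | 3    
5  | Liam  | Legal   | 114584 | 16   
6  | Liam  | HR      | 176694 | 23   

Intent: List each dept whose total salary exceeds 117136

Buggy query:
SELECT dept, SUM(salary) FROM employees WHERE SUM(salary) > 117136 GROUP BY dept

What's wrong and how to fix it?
Bug: Aggregate functions cannot appear in a WHERE clause

Fix: Move the aggregate condition to a HAVING clause

Corrected query:
SELECT dept, SUM(salary) FROM employees GROUP BY dept HAVING SUM(salary) > 117136

Result:
dept  | SUM(salary)
------+------------
HR    | 238220     
Legal | 280072     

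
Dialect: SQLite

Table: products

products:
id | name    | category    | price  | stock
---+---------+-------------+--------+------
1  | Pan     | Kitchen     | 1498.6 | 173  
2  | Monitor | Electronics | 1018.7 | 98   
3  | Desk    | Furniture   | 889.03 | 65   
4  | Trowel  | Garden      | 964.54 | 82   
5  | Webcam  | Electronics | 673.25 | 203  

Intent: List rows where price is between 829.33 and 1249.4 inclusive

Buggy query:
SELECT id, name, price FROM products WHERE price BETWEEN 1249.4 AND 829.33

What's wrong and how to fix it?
Bug: The bounds are reversed; BETWEEN a AND b requires a <= b to match anything

Fix: Swap the bounds so the smaller value comes first

Corrected query:
SELECT id, name, price FROM products WHERE price BETWEEN 829.33 AND 1249.4

Result:
id | name    | price 
---+---------+-------
2  | Monitor | 1018.7
3  | Desk    | 889.03
4  | Trowel  | 964.54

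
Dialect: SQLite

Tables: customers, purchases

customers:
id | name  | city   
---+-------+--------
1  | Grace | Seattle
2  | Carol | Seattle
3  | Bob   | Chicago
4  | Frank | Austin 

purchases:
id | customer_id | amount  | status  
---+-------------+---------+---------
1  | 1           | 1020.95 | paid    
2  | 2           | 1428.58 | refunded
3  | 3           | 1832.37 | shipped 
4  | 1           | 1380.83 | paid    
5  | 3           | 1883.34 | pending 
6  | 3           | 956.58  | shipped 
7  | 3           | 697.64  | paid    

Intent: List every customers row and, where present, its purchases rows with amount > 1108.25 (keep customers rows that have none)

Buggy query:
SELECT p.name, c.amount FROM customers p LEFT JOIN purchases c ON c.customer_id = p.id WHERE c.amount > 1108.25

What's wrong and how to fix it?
Bug: A WHERE condition on the right-hand table after LEFT JOIN drops unmatched parents

Fix: Put 'c.amount > 1108.25' in the JOIN's ON clause instead of WHERE

Corrected query:
SELECT p.name, c.amount FROM customers p LEFT JOIN purchases c ON c.customer_id = p.id AND c.amount > 1108.25

Result:
name  | amount 
------+--------
Grace | 1380.83
Carol | 1428.58
Bob   | 1832.37
Bob   | 1883.34
Frank | NULL   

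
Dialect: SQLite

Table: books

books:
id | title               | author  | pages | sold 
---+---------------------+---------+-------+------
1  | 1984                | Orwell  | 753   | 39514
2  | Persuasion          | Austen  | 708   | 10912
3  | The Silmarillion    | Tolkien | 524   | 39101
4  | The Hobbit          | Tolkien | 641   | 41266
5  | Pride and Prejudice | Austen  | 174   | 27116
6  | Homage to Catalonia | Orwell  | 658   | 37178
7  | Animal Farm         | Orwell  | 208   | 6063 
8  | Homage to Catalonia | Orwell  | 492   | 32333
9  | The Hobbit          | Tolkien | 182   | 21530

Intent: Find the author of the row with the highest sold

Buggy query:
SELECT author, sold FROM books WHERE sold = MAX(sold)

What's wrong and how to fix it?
Bug: WHERE is evaluated per row; an aggregate over the whole table isn't defined there

Fix: Wrap MAX in a scalar subquery so WHERE compares against a single value

Corrected query:
SELECT author, sold FROM books WHERE sold = (SELECT MAX(sold) FROM books)

Result:
author  | sold 
--------+------
Tolkien | 41266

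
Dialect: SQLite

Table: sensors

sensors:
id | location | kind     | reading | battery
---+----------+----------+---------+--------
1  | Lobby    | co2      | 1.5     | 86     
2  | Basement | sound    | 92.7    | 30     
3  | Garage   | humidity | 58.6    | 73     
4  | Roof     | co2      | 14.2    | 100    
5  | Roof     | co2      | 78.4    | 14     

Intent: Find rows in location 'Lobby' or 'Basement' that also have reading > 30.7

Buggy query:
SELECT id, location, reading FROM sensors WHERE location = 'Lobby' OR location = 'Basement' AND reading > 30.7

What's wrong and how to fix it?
Bug: Without parentheses, AND is evaluated before OR, so the reading filter only applies to the 'Basement' branch

Fix: Group the OR with parentheses (or use IN), then AND the threshold

Corrected query:
SELECT id, location, reading FROM sensors WHERE (location = 'Lobby' OR location = 'Basement') AND reading > 30.7

Result:
id | location | reading
---+----------+--------
2  | Basement | 92.7   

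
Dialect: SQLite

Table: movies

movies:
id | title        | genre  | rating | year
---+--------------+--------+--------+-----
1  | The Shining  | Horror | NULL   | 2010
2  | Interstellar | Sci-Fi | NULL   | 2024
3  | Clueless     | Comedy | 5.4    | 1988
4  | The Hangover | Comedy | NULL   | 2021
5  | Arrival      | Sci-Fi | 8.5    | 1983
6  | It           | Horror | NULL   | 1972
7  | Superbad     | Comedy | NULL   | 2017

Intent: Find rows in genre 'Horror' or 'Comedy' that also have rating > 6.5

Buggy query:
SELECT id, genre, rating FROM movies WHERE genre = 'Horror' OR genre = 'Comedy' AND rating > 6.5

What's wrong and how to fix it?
Bug: AND binds tighter than OR, so this parses as genre = 'Horror' OR (genre = 'Comedy' AND rating > 6.5)

Fix: Group the OR with parentheses (or use IN), then AND the threshold

Corrected query:
SELECT id, genre, rating FROM movies WHERE (genre = 'Horror' OR genre = 'Comedy') AND rating > 6.5

Result:
(no rows)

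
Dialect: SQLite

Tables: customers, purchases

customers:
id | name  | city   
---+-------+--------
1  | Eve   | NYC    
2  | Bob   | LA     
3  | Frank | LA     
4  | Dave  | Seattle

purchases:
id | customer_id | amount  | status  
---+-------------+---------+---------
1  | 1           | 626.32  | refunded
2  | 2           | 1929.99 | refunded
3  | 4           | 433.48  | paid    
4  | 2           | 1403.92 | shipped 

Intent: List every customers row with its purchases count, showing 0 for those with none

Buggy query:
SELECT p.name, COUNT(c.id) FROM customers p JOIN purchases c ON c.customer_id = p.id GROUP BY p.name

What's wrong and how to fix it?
Bug: INNER JOIN drops customers rows that have no matching purchases rows

Fix: Use LEFT JOIN so parents without children still appear (COUNT(c.id) gives 0)

Corrected query:
SELECT p.name, COUNT(c.id) FROM customers p LEFT JOIN purchases c ON c.customer_id = p.id GROUP BY p.name

Result:
name  | COUNT(c.id)
------+------------
Bob   | 2          
Dave  | 1          
Eve   | 1          
Frank | 0          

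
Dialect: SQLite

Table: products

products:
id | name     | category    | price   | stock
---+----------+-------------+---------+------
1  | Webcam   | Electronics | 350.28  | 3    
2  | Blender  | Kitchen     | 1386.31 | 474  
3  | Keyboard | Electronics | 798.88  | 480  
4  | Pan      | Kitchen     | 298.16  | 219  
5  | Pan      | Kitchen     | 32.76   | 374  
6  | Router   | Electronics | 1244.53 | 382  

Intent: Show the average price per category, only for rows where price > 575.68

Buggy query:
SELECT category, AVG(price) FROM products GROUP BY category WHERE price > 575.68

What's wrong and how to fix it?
Bug: WHERE cannot follow GROUP BY

Fix: Place WHERE between FROM and GROUP BY

Corrected query:
SELECT category, AVG(price) FROM products WHERE price > 575.68 GROUP BY category

Result:
category    | AVG(price)
------------+-----------
Electronics | 1021.705  
Kitchen     | 1386.31   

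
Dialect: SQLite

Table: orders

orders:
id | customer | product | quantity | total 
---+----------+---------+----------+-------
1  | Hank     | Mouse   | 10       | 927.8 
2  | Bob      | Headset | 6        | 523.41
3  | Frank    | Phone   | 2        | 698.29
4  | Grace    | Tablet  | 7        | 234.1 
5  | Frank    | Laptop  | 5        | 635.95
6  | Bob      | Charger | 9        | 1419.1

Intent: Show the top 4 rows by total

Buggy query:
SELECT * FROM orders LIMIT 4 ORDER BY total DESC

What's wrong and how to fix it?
Bug: ORDER BY cannot follow LIMIT; LIMIT is the final clause

Fix: Sort with ORDER BY, then apply LIMIT

Corrected query:
SELECT * FROM orders ORDER BY total DESC LIMIT 4

Result:
id | customer | product | quantity | total 
---+----------+---------+----------+-------
6  | Bob      | Charger | 9        | 1419.1
1  | Hank     | Mouse   | 10       | 927.8 
3  | Frank    | Phone   | 2        | 698.29
5  | Frank    | Laptop  | 5        | 635.95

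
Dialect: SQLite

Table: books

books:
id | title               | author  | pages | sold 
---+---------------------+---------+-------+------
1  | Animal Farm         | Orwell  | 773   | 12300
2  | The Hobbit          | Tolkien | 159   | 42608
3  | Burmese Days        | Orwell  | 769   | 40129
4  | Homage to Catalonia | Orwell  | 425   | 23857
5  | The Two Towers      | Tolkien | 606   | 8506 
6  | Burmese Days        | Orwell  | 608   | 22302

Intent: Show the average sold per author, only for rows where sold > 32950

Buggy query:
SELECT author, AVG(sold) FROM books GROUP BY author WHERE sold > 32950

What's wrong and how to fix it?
Bug: Row-level WHERE must come before GROUP BY in the clause order

Fix: Place WHERE between FROM and GROUP BY

Corrected query:
SELECT author, AVG(sold) FROM books WHERE sold > 32950 GROUP BY author

Result:
author  | AVG(sold)
--------+----------
Orwell  | 40129    
Tolkien | 42608    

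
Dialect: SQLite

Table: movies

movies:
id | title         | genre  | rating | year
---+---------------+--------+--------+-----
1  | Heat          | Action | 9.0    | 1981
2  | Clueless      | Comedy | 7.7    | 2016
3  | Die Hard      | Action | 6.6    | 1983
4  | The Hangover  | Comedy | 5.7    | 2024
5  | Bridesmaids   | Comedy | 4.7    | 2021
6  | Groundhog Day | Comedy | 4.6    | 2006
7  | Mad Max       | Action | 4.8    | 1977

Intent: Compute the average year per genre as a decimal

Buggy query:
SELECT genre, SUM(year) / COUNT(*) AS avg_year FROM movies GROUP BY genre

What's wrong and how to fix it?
Bug: Both operands are integers, so '/' performs integer division and truncates

Fix: Multiply by 1.0 (or CAST to REAL) to force floating-point division

Corrected query:
SELECT genre, SUM(year) * 1.0 / COUNT(*) AS avg_year FROM movies GROUP BY genre

Result:
genre  | avg_year   
-------+------------
Action | 1980.333333
Comedy | 2016.75    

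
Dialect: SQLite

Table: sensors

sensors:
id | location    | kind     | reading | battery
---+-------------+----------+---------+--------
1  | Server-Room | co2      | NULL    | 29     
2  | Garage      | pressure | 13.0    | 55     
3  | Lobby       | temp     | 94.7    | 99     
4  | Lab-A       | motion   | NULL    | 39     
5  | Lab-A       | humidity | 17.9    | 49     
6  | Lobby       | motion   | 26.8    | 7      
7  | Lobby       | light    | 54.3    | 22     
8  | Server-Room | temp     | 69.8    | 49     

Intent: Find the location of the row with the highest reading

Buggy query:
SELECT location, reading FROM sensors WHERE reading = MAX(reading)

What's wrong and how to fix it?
Bug: WHERE is evaluated per row; an aggregate over the whole table isn't defined there

Fix: Wrap MAX in a scalar subquery so WHERE compares against a single value

Corrected query:
SELECT location, reading FROM sensors WHERE reading = (SELECT MAX(reading) FROM sensors)

Result:
location | reading
---------+--------
Lobby    | 94.7   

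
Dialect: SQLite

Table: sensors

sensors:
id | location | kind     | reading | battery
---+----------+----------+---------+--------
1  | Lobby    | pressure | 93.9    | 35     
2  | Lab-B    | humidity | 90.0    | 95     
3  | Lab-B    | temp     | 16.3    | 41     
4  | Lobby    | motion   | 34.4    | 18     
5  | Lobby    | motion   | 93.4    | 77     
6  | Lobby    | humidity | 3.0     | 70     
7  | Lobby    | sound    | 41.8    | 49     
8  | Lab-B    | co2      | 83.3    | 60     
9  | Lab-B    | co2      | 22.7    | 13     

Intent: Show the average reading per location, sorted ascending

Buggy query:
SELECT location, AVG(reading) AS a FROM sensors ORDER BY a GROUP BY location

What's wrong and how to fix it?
Bug: GROUP BY must precede ORDER BY

Fix: Reorder: SELECT … FROM … GROUP BY … ORDER BY …

Corrected query:
SELECT location, AVG(reading) AS a FROM sensors GROUP BY location ORDER BY a

Result:
location | a     
---------+-------
Lab-B    | 53.075
Lobby    | 53.3  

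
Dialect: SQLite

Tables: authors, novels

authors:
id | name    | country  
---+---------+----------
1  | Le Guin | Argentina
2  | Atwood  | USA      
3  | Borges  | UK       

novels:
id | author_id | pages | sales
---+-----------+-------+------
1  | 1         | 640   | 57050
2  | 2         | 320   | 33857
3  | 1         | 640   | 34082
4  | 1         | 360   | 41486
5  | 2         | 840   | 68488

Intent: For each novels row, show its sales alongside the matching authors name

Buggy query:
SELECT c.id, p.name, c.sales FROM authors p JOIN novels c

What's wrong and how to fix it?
Bug: JOIN with no ON clause produces a cartesian product; every novels row pairs with every authors row

Fix: Add ON c.author_id = p.id to the JOIN

Corrected query:
SELECT c.id, p.name, c.sales FROM authors p JOIN novels c ON c.author_id = p.id

Result:
id | name    | sales
---+---------+------
1  | Le Guin | 57050
2  | Atwood  | 33857
3  | Le Guin | 34082
4  | Le Guin | 41486
5  | Atwood  | 68488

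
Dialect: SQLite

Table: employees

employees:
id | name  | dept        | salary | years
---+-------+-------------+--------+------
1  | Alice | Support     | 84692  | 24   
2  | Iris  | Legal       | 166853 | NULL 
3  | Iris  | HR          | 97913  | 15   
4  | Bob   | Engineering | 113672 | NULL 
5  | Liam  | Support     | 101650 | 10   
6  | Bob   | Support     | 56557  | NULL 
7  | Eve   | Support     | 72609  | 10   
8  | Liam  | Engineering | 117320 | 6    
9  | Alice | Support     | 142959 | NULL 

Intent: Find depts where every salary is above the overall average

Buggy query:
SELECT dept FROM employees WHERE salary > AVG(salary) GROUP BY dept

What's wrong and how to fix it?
Bug: WHERE evaluates per row before aggregation, so AVG() is unavailable

Fix: Compute the overall average in a scalar subquery and compare each group's MIN against it in HAVING

Corrected query:
SELECT dept FROM employees GROUP BY dept HAVING MIN(salary) > (SELECT AVG(salary) FROM employees)

Result:
dept       
-----------
Engineering
Legal      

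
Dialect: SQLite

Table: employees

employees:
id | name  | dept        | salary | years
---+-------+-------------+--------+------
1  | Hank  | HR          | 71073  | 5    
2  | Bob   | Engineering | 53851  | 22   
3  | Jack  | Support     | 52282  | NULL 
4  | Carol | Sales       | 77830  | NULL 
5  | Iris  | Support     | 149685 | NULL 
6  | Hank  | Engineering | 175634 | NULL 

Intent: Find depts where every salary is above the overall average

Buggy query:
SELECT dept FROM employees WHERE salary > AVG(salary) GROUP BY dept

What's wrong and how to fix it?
Bug: AVG() is an aggregate; it can't sit directly in WHERE

Fix: Use a subquery for AVG and a HAVING MIN(...) filter so the condition holds for every row in the group

Corrected query:
SELECT dept FROM employees GROUP BY dept HAVING MIN(salary) > (SELECT AVG(salary) FROM employees)

Result:
(no rows)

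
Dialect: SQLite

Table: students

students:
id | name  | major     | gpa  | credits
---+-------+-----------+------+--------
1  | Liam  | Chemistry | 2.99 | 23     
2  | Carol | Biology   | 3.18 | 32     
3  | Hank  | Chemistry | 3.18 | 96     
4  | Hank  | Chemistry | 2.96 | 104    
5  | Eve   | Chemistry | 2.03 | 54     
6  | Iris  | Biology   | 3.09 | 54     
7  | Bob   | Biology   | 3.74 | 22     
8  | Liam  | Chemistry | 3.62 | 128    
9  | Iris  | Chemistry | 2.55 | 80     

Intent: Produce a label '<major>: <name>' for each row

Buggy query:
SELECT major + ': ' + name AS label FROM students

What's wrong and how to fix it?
Bug: SQLite uses || for string concatenation; + coerces text to numbers (yielding 0)

Fix: Use the || operator for string concatenation

Corrected query:
SELECT major || ': ' || name AS label FROM students

Result:
label          
---------------
Chemistry: Liam
Biology: Carol 
Chemistry: Hank
Chemistry: Hank
Chemistry: Eve 
Biology: Iris  
Biology: Bob   
Chemistry: Liam
Chemistry: Iris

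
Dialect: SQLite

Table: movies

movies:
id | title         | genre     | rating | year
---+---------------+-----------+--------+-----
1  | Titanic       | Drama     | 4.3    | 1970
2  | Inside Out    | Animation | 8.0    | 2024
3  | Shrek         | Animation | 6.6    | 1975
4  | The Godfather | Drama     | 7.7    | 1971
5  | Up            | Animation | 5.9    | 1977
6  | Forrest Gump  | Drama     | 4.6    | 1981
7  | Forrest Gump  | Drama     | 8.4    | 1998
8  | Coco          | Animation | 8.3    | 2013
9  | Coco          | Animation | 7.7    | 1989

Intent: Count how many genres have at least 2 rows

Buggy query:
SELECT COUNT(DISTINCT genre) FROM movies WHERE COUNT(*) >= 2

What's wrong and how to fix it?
Bug: WHERE filters individual rows, not groups, so a group-level COUNT is invalid there

Fix: Group first with HAVING COUNT(*) >= 2, then COUNT the resulting groups

Corrected query:
SELECT COUNT(*) FROM (SELECT genre FROM movies GROUP BY genre HAVING COUNT(*) >= 2)

Result:
COUNT(*)
--------
2       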